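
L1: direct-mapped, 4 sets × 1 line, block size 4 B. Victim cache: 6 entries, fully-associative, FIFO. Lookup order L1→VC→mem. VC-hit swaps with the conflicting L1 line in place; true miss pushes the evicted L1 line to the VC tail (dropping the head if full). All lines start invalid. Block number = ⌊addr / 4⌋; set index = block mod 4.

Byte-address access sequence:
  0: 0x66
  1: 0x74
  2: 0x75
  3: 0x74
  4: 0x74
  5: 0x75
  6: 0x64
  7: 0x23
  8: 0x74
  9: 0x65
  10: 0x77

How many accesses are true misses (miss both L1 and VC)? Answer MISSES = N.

#0 0x66→b25/s1 MISS; vc=[]
#1 0x74→b29/s1 MISS; vc=[25]
#2 0x75→b29/s1 L1-HIT; vc=[25]
#3 0x74→b29/s1 L1-HIT; vc=[25]
#4 0x74→b29/s1 L1-HIT; vc=[25]
#5 0x75→b29/s1 L1-HIT; vc=[25]
#6 0x64→b25/s1 VC-HIT; vc=[29]
#7 0x23→b8/s0 MISS; vc=[29]
#8 0x74→b29/s1 VC-HIT; vc=[25]
#9 0x65→b25/s1 VC-HIT; vc=[29]
#10 0x77→b29/s1 VC-HIT; vc=[25]

MISSES = 3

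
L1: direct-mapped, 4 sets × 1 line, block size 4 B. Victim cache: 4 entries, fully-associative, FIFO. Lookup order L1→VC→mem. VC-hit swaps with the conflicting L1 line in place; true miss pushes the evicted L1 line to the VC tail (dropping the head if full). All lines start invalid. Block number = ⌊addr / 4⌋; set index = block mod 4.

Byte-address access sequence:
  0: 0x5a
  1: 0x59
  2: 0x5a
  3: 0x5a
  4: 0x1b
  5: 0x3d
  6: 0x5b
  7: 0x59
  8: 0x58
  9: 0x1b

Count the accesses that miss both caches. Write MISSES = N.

MISSES = 3

  [0] addr=0x5a blk=22 s=2: MISS | VC []
  [1] addr=0x59 blk=22 s=2: L1-HIT | VC []
  [2] addr=0x5a blk=22 s=2: L1-HIT | VC []
  [3] addr=0x5a blk=22 s=2: L1-HIT | VC []
  [4] addr=0x1b blk=6 s=2: MISS | VC [22]
  [5] addr=0x3d blk=15 s=3: MISS | VC [22]
  [6] addr=0x5b blk=22 s=2: VC-HIT | VC [6]
  [7] addr=0x59 blk=22 s=2: L1-HIT | VC [6]
  [8] addr=0x58 blk=22 s=2: L1-HIT | VC [6]
  [9] addr=0x1b blk=6 s=2: VC-HIT | VC [22]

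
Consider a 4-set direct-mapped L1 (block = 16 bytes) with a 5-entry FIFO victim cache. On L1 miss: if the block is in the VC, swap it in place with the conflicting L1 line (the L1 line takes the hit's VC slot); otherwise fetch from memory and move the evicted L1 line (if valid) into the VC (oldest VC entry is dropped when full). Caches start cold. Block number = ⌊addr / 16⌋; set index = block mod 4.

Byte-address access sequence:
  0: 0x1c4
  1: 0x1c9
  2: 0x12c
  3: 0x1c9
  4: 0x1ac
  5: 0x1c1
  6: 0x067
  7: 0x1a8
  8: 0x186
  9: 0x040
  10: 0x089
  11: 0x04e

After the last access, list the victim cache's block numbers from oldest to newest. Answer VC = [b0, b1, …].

VC = [18, 6, 28, 24, 8]

0: 0x1c4 (blk 28, set 0) → MISS  vc=[]
1: 0x1c9 (blk 28, set 0) → L1-HIT  vc=[]
2: 0x12c (blk 18, set 2) → MISS  vc=[]
3: 0x1c9 (blk 28, set 0) → L1-HIT  vc=[]
4: 0x1ac (blk 26, set 2) → MISS  vc=[18]
5: 0x1c1 (blk 28, set 0) → L1-HIT  vc=[18]
6: 0x67 (blk 6, set 2) → MISS  vc=[18, 26]
7: 0x1a8 (blk 26, set 2) → VC-HIT  vc=[18, 6]
8: 0x186 (blk 24, set 0) → MISS  vc=[18, 6, 28]
9: 0x40 (blk 4, set 0) → MISS  vc=[18, 6, 28, 24]
10: 0x89 (blk 8, set 0) → MISS  vc=[18, 6, 28, 24, 4]
11: 0x4e (blk 4, set 0) → VC-HIT  vc=[18, 6, 28, 24, 8]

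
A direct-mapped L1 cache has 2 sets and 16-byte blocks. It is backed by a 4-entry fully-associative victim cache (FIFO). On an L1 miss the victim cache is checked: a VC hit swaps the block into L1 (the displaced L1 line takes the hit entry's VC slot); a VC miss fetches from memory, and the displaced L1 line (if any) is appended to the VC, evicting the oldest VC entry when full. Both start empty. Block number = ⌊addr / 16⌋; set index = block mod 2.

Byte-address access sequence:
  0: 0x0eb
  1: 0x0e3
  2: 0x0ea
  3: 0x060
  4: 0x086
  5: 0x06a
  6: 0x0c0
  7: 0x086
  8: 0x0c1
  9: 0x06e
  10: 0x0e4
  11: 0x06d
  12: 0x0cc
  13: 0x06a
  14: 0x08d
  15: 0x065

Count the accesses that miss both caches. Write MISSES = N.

MISSES = 4

#0 0xeb→b14/s0 MISS; vc=[]
#1 0xe3→b14/s0 L1-HIT; vc=[]
#2 0xea→b14/s0 L1-HIT; vc=[]
#3 0x60→b6/s0 MISS; vc=[14]
#4 0x86→b8/s0 MISS; vc=[14,6]
#5 0x6a→b6/s0 VC-HIT; vc=[14,8]
#6 0xc0→b12/s0 MISS; vc=[14,8,6]
#7 0x86→b8/s0 VC-HIT; vc=[14,12,6]
#8 0xc1→b12/s0 VC-HIT; vc=[14,8,6]
#9 0x6e→b6/s0 VC-HIT; vc=[14,8,12]
#10 0xe4→b14/s0 VC-HIT; vc=[6,8,12]
#11 0x6d→b6/s0 VC-HIT; vc=[14,8,12]
#12 0xcc→b12/s0 VC-HIT; vc=[14,8,6]
#13 0x6a→b6/s0 VC-HIT; vc=[14,8,12]
#14 0x8d→b8/s0 VC-HIT; vc=[14,6,12]
#15 0x65→b6/s0 VC-HIT; vc=[14,8,12]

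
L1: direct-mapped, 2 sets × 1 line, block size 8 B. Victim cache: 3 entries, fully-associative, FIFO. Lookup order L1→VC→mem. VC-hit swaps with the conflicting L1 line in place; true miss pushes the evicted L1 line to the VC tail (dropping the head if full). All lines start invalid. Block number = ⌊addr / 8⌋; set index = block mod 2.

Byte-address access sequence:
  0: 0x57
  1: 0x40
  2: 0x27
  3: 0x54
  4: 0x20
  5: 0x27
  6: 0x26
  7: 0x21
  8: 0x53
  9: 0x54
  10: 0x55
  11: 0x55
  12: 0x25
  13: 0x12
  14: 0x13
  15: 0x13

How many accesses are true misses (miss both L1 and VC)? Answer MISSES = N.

MISSES = 4

  [0] addr=0x57 blk=10 s=0: MISS | VC []
  [1] addr=0x40 blk=8 s=0: MISS | VC [10]
  [2] addr=0x27 blk=4 s=0: MISS | VC [10, 8]
  [3] addr=0x54 blk=10 s=0: VC-HIT | VC [4, 8]
  [4] addr=0x20 blk=4 s=0: VC-HIT | VC [10, 8]
  [5] addr=0x27 blk=4 s=0: L1-HIT | VC [10, 8]
  [6] addr=0x26 blk=4 s=0: L1-HIT | VC [10, 8]
  [7] addr=0x21 blk=4 s=0: L1-HIT | VC [10, 8]
  [8] addr=0x53 blk=10 s=0: VC-HIT | VC [4, 8]
  [9] addr=0x54 blk=10 s=0: L1-HIT | VC [4, 8]
  [10] addr=0x55 blk=10 s=0: L1-HIT | VC [4, 8]
  [11] addr=0x55 blk=10 s=0: L1-HIT | VC [4, 8]
  [12] addr=0x25 blk=4 s=0: VC-HIT | VC [10, 8]
  [13] addr=0x12 blk=2 s=0: MISS | VC [10, 8, 4]
  [14] addr=0x13 blk=2 s=0: L1-HIT | VC [10, 8, 4]
  [15] addr=0x13 blk=2 s=0: L1-HIT | VC [10, 8, 4]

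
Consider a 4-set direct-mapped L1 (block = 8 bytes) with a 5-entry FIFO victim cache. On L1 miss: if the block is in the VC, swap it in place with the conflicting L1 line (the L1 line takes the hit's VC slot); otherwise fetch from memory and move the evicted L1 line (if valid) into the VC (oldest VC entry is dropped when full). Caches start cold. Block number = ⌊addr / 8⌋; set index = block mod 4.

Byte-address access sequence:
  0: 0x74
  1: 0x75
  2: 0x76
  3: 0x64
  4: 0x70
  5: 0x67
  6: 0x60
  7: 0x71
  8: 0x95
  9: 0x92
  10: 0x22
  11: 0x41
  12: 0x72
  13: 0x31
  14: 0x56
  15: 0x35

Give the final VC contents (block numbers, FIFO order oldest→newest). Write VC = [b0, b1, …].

VC = [18, 12, 4, 14, 10]

  [0] addr=0x74 blk=14 s=2: MISS | VC []
  [1] addr=0x75 blk=14 s=2: L1-HIT | VC []
  [2] addr=0x76 blk=14 s=2: L1-HIT | VC []
  [3] addr=0x64 blk=12 s=0: MISS | VC []
  [4] addr=0x70 blk=14 s=2: L1-HIT | VC []
  [5] addr=0x67 blk=12 s=0: L1-HIT | VC []
  [6] addr=0x60 blk=12 s=0: L1-HIT | VC []
  [7] addr=0x71 blk=14 s=2: L1-HIT | VC []
  [8] addr=0x95 blk=18 s=2: MISS | VC [14]
  [9] addr=0x92 blk=18 s=2: L1-HIT | VC [14]
  [10] addr=0x22 blk=4 s=0: MISS | VC [14, 12]
  [11] addr=0x41 blk=8 s=0: MISS | VC [14, 12, 4]
  [12] addr=0x72 blk=14 s=2: VC-HIT | VC [18, 12, 4]
  [13] addr=0x31 blk=6 s=2: MISS | VC [18, 12, 4, 14]
  [14] addr=0x56 blk=10 s=2: MISS | VC [18, 12, 4, 14, 6]
  [15] addr=0x35 blk=6 s=2: VC-HIT | VC [18, 12, 4, 14, 10]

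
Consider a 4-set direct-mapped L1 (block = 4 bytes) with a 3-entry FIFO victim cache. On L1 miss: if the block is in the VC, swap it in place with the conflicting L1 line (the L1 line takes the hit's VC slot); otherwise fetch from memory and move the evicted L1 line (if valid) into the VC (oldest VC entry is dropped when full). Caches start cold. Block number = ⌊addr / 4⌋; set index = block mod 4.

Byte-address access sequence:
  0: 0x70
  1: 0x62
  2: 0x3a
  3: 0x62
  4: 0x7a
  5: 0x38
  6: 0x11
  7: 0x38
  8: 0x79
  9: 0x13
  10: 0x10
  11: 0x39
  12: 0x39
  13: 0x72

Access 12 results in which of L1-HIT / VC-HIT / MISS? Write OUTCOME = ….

OUTCOME = L1-HIT

#0 0x70→b28/s0 MISS; vc=[]
#1 0x62→b24/s0 MISS; vc=[28]
#2 0x3a→b14/s2 MISS; vc=[28]
#3 0x62→b24/s0 L1-HIT; vc=[28]
#4 0x7a→b30/s2 MISS; vc=[28,14]
#5 0x38→b14/s2 VC-HIT; vc=[28,30]
#6 0x11→b4/s0 MISS; vc=[28,30,24]
#7 0x38→b14/s2 L1-HIT; vc=[28,30,24]
#8 0x79→b30/s2 VC-HIT; vc=[28,14,24]
#9 0x13→b4/s0 L1-HIT; vc=[28,14,24]
#10 0x10→b4/s0 L1-HIT; vc=[28,14,24]
#11 0x39→b14/s2 VC-HIT; vc=[28,30,24]
#12 0x39→b14/s2 L1-HIT; vc=[28,30,24]
#13 0x72→b28/s0 VC-HIT; vc=[4,30,24]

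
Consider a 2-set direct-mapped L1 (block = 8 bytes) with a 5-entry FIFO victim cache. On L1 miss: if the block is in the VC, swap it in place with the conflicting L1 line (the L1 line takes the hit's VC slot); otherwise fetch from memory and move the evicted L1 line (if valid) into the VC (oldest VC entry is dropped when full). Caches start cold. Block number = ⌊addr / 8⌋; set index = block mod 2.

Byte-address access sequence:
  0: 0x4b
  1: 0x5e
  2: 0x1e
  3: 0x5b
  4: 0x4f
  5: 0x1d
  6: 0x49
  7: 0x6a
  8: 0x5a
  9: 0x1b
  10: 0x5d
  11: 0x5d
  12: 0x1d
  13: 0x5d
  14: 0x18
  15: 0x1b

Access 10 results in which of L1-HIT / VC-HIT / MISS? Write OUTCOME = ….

#0 0x4b→b9/s1 MISS; vc=[]
#1 0x5e→b11/s1 MISS; vc=[9]
#2 0x1e→b3/s1 MISS; vc=[9,11]
#3 0x5b→b11/s1 VC-HIT; vc=[9,3]
#4 0x4f→b9/s1 VC-HIT; vc=[11,3]
#5 0x1d→b3/s1 VC-HIT; vc=[11,9]
#6 0x49→b9/s1 VC-HIT; vc=[11,3]
#7 0x6a→b13/s1 MISS; vc=[11,3,9]
#8 0x5a→b11/s1 VC-HIT; vc=[13,3,9]
#9 0x1b→b3/s1 VC-HIT; vc=[13,11,9]
#10 0x5d→b11/s1 VC-HIT; vc=[13,3,9]
#11 0x5d→b11/s1 L1-HIT; vc=[13,3,9]
#12 0x1d→b3/s1 VC-HIT; vc=[13,11,9]
#13 0x5d→b11/s1 VC-HIT; vc=[13,3,9]
#14 0x18→b3/s1 VC-HIT; vc=[13,11,9]
#15 0x1b→b3/s1 L1-HIT; vc=[13,11,9]

OUTCOME = VC-HIT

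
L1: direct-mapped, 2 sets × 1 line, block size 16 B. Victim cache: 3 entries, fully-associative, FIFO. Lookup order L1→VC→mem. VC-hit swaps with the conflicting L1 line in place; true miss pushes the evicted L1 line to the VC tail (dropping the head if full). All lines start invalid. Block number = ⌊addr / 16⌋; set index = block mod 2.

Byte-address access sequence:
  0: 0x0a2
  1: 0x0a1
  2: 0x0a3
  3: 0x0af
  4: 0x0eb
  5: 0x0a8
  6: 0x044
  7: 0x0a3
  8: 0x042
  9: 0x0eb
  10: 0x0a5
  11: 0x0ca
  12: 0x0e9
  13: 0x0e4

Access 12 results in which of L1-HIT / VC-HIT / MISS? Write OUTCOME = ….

0: 0xa2 (blk 10, set 0) → MISS  vc=[]
1: 0xa1 (blk 10, set 0) → L1-HIT  vc=[]
2: 0xa3 (blk 10, set 0) → L1-HIT  vc=[]
3: 0xaf (blk 10, set 0) → L1-HIT  vc=[]
4: 0xeb (blk 14, set 0) → MISS  vc=[10]
5: 0xa8 (blk 10, set 0) → VC-HIT  vc=[14]
6: 0x44 (blk 4, set 0) → MISS  vc=[14, 10]
7: 0xa3 (blk 10, set 0) → VC-HIT  vc=[14, 4]
8: 0x42 (blk 4, set 0) → VC-HIT  vc=[14, 10]
9: 0xeb (blk 14, set 0) → VC-HIT  vc=[4, 10]
10: 0xa5 (blk 10, set 0) → VC-HIT  vc=[4, 14]
11: 0xca (blk 12, set 0) → MISS  vc=[4, 14, 10]
12: 0xe9 (blk 14, set 0) → VC-HIT  vc=[4, 12, 10]
13: 0xe4 (blk 14, set 0) → L1-HIT  vc=[4, 12, 10]

OUTCOME = VC-HIT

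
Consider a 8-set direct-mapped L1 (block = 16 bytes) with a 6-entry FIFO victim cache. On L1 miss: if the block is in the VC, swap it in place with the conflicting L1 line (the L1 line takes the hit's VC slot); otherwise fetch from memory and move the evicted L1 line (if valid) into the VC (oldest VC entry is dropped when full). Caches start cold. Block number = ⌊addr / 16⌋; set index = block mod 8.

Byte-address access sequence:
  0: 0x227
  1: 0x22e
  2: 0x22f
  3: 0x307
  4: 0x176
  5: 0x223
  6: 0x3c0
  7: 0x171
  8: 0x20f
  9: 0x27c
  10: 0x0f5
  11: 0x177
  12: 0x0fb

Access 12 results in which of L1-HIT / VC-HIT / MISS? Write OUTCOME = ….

OUTCOME = VC-HIT

0: 0x227 (blk 34, set 2) → MISS  vc=[]
1: 0x22e (blk 34, set 2) → L1-HIT  vc=[]
2: 0x22f (blk 34, set 2) → L1-HIT  vc=[]
3: 0x307 (blk 48, set 0) → MISS  vc=[]
4: 0x176 (blk 23, set 7) → MISS  vc=[]
5: 0x223 (blk 34, set 2) → L1-HIT  vc=[]
6: 0x3c0 (blk 60, set 4) → MISS  vc=[]
7: 0x171 (blk 23, set 7) → L1-HIT  vc=[]
8: 0x20f (blk 32, set 0) → MISS  vc=[48]
9: 0x27c (blk 39, set 7) → MISS  vc=[48, 23]
10: 0xf5 (blk 15, set 7) → MISS  vc=[48, 23, 39]
11: 0x177 (blk 23, set 7) → VC-HIT  vc=[48, 15, 39]
12: 0xfb (blk 15, set 7) → VC-HIT  vc=[48, 23, 39]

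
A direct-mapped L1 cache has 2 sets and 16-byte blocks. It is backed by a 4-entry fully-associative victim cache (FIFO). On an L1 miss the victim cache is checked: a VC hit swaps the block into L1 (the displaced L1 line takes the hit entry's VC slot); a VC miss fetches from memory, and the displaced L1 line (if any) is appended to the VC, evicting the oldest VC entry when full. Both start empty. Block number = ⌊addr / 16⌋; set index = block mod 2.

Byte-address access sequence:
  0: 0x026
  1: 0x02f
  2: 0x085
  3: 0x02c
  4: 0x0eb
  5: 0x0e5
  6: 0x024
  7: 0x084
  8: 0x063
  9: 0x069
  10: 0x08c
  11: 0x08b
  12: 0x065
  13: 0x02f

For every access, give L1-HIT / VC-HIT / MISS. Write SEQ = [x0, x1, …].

SEQ = [MISS, L1-HIT, MISS, VC-HIT, MISS, L1-HIT, VC-HIT, VC-HIT, MISS, L1-HIT, VC-HIT, L1-HIT, VC-HIT, VC-HIT]

#0 0x26→b2/s0 MISS; vc=[]
#1 0x2f→b2/s0 L1-HIT; vc=[]
#2 0x85→b8/s0 MISS; vc=[2]
#3 0x2c→b2/s0 VC-HIT; vc=[8]
#4 0xeb→b14/s0 MISS; vc=[8,2]
#5 0xe5→b14/s0 L1-HIT; vc=[8,2]
#6 0x24→b2/s0 VC-HIT; vc=[8,14]
#7 0x84→b8/s0 VC-HIT; vc=[2,14]
#8 0x63→b6/s0 MISS; vc=[2,14,8]
#9 0x69→b6/s0 L1-HIT; vc=[2,14,8]
#10 0x8c→b8/s0 VC-HIT; vc=[2,14,6]
#11 0x8b→b8/s0 L1-HIT; vc=[2,14,6]
#12 0x65→b6/s0 VC-HIT; vc=[2,14,8]
#13 0x2f→b2/s0 VC-HIT; vc=[6,14,8]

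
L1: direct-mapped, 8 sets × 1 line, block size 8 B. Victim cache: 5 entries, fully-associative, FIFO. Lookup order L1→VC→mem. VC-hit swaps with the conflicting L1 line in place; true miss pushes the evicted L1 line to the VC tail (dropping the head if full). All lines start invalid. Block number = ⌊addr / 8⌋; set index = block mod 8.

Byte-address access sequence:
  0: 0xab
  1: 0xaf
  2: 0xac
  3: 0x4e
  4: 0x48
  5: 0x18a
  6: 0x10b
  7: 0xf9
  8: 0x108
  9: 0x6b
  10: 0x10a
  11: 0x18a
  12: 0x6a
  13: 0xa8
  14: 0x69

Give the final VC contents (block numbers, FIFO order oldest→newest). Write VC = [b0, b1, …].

VC = [9, 33, 21]

#0 0xab→b21/s5 MISS; vc=[]
#1 0xaf→b21/s5 L1-HIT; vc=[]
#2 0xac→b21/s5 L1-HIT; vc=[]
#3 0x4e→b9/s1 MISS; vc=[]
#4 0x48→b9/s1 L1-HIT; vc=[]
#5 0x18a→b49/s1 MISS; vc=[9]
#6 0x10b→b33/s1 MISS; vc=[9,49]
#7 0xf9→b31/s7 MISS; vc=[9,49]
#8 0x108→b33/s1 L1-HIT; vc=[9,49]
#9 0x6b→b13/s5 MISS; vc=[9,49,21]
#10 0x10a→b33/s1 L1-HIT; vc=[9,49,21]
#11 0x18a→b49/s1 VC-HIT; vc=[9,33,21]
#12 0x6a→b13/s5 L1-HIT; vc=[9,33,21]
#13 0xa8→b21/s5 VC-HIT; vc=[9,33,13]
#14 0x69→b13/s5 VC-HIT; vc=[9,33,21]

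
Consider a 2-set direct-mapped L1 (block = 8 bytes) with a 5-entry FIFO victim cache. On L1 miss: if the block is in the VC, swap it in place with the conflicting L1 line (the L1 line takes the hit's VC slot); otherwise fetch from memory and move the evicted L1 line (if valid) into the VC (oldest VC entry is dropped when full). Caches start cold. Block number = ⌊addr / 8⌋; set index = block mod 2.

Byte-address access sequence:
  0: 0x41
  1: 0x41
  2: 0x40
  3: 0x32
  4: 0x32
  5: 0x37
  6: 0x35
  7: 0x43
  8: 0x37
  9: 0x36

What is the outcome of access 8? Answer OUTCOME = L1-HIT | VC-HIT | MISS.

#0 0x41→b8/s0 MISS; vc=[]
#1 0x41→b8/s0 L1-HIT; vc=[]
#2 0x40→b8/s0 L1-HIT; vc=[]
#3 0x32→b6/s0 MISS; vc=[8]
#4 0x32→b6/s0 L1-HIT; vc=[8]
#5 0x37→b6/s0 L1-HIT; vc=[8]
#6 0x35→b6/s0 L1-HIT; vc=[8]
#7 0x43→b8/s0 VC-HIT; vc=[6]
#8 0x37→b6/s0 VC-HIT; vc=[8]
#9 0x36→b6/s0 L1-HIT; vc=[8]

OUTCOME = VC-HIT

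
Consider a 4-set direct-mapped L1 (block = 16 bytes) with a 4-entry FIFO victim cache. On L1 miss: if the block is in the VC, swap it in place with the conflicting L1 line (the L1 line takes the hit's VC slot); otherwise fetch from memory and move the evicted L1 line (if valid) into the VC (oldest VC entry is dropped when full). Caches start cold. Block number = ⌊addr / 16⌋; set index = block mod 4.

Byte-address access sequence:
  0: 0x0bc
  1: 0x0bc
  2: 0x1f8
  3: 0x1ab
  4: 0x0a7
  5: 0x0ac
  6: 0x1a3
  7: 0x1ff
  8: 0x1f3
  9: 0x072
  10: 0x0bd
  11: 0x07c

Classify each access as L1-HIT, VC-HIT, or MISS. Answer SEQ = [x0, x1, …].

  [0] addr=0xbc blk=11 s=3: MISS | VC []
  [1] addr=0xbc blk=11 s=3: L1-HIT | VC []
  [2] addr=0x1f8 blk=31 s=3: MISS | VC [11]
  [3] addr=0x1ab blk=26 s=2: MISS | VC [11]
  [4] addr=0xa7 blk=10 s=2: MISS | VC [11, 26]
  [5] addr=0xac blk=10 s=2: L1-HIT | VC [11, 26]
  [6] addr=0x1a3 blk=26 s=2: VC-HIT | VC [11, 10]
  [7] addr=0x1ff blk=31 s=3: L1-HIT | VC [11, 10]
  [8] addr=0x1f3 blk=31 s=3: L1-HIT | VC [11, 10]
  [9] addr=0x72 blk=7 s=3: MISS | VC [11, 10, 31]
  [10] addr=0xbd blk=11 s=3: VC-HIT | VC [7, 10, 31]
  [11] addr=0x7c blk=7 s=3: VC-HIT | VC [11, 10, 31]

SEQ = [MISS, L1-HIT, MISS, MISS, MISS, L1-HIT, VC-HIT, L1-HIT, L1-HIT, MISS, VC-HIT, VC-HIT]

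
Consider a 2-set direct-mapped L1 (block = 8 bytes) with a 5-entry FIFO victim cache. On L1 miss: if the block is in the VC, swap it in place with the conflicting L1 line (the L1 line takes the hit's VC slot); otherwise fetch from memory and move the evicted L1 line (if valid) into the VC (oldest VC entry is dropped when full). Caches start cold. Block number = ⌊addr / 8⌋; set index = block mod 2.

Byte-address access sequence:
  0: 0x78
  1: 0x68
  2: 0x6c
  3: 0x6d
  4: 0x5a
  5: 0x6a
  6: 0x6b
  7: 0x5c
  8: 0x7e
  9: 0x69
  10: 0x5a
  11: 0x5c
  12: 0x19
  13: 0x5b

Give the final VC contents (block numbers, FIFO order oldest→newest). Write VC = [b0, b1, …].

  [0] addr=0x78 blk=15 s=1: MISS | VC []
  [1] addr=0x68 blk=13 s=1: MISS | VC [15]
  [2] addr=0x6c blk=13 s=1: L1-HIT | VC [15]
  [3] addr=0x6d blk=13 s=1: L1-HIT | VC [15]
  [4] addr=0x5a blk=11 s=1: MISS | VC [15, 13]
  [5] addr=0x6a blk=13 s=1: VC-HIT | VC [15, 11]
  [6] addr=0x6b blk=13 s=1: L1-HIT | VC [15, 11]
  [7] addr=0x5c blk=11 s=1: VC-HIT | VC [15, 13]
  [8] addr=0x7e blk=15 s=1: VC-HIT | VC [11, 13]
  [9] addr=0x69 blk=13 s=1: VC-HIT | VC [11, 15]
  [10] addr=0x5a blk=11 s=1: VC-HIT | VC [13, 15]
  [11] addr=0x5c blk=11 s=1: L1-HIT | VC [13, 15]
  [12] addr=0x19 blk=3 s=1: MISS | VC [13, 15, 11]
  [13] addr=0x5b blk=11 s=1: VC-HIT | VC [13, 15, 3]

VC = [13, 15, 3]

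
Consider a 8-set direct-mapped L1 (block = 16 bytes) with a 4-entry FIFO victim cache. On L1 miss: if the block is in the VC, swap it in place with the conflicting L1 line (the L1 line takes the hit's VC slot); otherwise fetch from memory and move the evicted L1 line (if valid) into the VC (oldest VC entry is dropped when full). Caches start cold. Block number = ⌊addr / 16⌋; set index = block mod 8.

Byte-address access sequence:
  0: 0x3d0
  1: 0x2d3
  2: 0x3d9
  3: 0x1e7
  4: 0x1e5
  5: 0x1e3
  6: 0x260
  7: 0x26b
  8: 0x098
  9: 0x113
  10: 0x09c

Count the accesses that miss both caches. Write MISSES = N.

MISSES = 6

  [0] addr=0x3d0 blk=61 s=5: MISS | VC []
  [1] addr=0x2d3 blk=45 s=5: MISS | VC [61]
  [2] addr=0x3d9 blk=61 s=5: VC-HIT | VC [45]
  [3] addr=0x1e7 blk=30 s=6: MISS | VC [45]
  [4] addr=0x1e5 blk=30 s=6: L1-HIT | VC [45]
  [5] addr=0x1e3 blk=30 s=6: L1-HIT | VC [45]
  [6] addr=0x260 blk=38 s=6: MISS | VC [45, 30]
  [7] addr=0x26b blk=38 s=6: L1-HIT | VC [45, 30]
  [8] addr=0x98 blk=9 s=1: MISS | VC [45, 30]
  [9] addr=0x113 blk=17 s=1: MISS | VC [45, 30, 9]
  [10] addr=0x9c blk=9 s=1: VC-HIT | VC [45, 30, 17]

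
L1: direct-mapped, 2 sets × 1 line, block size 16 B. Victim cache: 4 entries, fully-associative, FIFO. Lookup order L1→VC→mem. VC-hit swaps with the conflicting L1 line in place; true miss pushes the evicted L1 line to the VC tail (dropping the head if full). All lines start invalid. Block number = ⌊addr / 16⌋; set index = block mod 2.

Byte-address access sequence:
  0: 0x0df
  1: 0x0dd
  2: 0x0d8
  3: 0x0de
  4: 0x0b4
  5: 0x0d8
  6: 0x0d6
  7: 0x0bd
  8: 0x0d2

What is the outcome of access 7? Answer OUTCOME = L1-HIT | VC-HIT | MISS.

#0 0xdf→b13/s1 MISS; vc=[]
#1 0xdd→b13/s1 L1-HIT; vc=[]
#2 0xd8→b13/s1 L1-HIT; vc=[]
#3 0xde→b13/s1 L1-HIT; vc=[]
#4 0xb4→b11/s1 MISS; vc=[13]
#5 0xd8→b13/s1 VC-HIT; vc=[11]
#6 0xd6→b13/s1 L1-HIT; vc=[11]
#7 0xbd→b11/s1 VC-HIT; vc=[13]
#8 0xd2→b13/s1 VC-HIT; vc=[11]

OUTCOME = VC-HIT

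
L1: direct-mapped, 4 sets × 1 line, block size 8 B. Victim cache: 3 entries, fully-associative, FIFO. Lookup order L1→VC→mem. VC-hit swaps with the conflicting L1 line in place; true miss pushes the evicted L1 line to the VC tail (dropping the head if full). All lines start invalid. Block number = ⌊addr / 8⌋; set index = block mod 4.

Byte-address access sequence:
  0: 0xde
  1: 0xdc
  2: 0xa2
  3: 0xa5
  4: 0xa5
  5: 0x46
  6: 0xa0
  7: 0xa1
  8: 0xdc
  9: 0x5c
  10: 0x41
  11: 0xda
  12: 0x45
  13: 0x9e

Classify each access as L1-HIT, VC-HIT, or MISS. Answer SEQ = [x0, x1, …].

SEQ = [MISS, L1-HIT, MISS, L1-HIT, L1-HIT, MISS, VC-HIT, L1-HIT, L1-HIT, MISS, VC-HIT, VC-HIT, L1-HIT, MISS]

  [0] addr=0xde blk=27 s=3: MISS | VC []
  [1] addr=0xdc blk=27 s=3: L1-HIT | VC []
  [2] addr=0xa2 blk=20 s=0: MISS | VC []
  [3] addr=0xa5 blk=20 s=0: L1-HIT | VC []
  [4] addr=0xa5 blk=20 s=0: L1-HIT | VC []
  [5] addr=0x46 blk=8 s=0: MISS | VC [20]
  [6] addr=0xa0 blk=20 s=0: VC-HIT | VC [8]
  [7] addr=0xa1 blk=20 s=0: L1-HIT | VC [8]
  [8] addr=0xdc blk=27 s=3: L1-HIT | VC [8]
  [9] addr=0x5c blk=11 s=3: MISS | VC [8, 27]
  [10] addr=0x41 blk=8 s=0: VC-HIT | VC [20, 27]
  [11] addr=0xda blk=27 s=3: VC-HIT | VC [20, 11]
  [12] addr=0x45 blk=8 s=0: L1-HIT | VC [20, 11]
  [13] addr=0x9e blk=19 s=3: MISS | VC [20, 11, 27]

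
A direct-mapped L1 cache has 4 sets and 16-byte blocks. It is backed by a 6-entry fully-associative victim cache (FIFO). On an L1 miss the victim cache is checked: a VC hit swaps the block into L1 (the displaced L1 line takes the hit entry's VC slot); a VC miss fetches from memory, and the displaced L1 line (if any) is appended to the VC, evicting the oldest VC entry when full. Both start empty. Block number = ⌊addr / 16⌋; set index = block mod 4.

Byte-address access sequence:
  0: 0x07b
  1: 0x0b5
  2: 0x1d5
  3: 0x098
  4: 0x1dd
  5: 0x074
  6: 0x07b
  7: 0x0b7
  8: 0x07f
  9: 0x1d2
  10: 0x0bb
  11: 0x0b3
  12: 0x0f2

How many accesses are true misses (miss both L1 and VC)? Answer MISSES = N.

0: 0x7b (blk 7, set 3) → MISS  vc=[]
1: 0xb5 (blk 11, set 3) → MISS  vc=[7]
2: 0x1d5 (blk 29, set 1) → MISS  vc=[7]
3: 0x98 (blk 9, set 1) → MISS  vc=[7, 29]
4: 0x1dd (blk 29, set 1) → VC-HIT  vc=[7, 9]
5: 0x74 (blk 7, set 3) → VC-HIT  vc=[11, 9]
6: 0x7b (blk 7, set 3) → L1-HIT  vc=[11, 9]
7: 0xb7 (blk 11, set 3) → VC-HIT  vc=[7, 9]
8: 0x7f (blk 7, set 3) → VC-HIT  vc=[11, 9]
9: 0x1d2 (blk 29, set 1) → L1-HIT  vc=[11, 9]
10: 0xbb (blk 11, set 3) → VC-HIT  vc=[7, 9]
11: 0xb3 (blk 11, set 3) → L1-HIT  vc=[7, 9]
12: 0xf2 (blk 15, set 3) → MISS  vc=[7, 9, 11]

MISSES = 5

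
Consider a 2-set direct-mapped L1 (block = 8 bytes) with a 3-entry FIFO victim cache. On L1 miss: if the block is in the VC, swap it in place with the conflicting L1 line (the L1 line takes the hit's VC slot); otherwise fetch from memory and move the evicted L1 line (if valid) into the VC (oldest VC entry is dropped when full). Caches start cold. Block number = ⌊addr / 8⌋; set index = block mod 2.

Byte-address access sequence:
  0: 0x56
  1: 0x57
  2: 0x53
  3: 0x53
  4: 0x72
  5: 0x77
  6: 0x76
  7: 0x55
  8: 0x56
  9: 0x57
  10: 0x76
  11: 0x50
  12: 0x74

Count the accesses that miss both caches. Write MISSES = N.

MISSES = 2

#0 0x56→b10/s0 MISS; vc=[]
#1 0x57→b10/s0 L1-HIT; vc=[]
#2 0x53→b10/s0 L1-HIT; vc=[]
#3 0x53→b10/s0 L1-HIT; vc=[]
#4 0x72→b14/s0 MISS; vc=[10]
#5 0x77→b14/s0 L1-HIT; vc=[10]
#6 0x76→b14/s0 L1-HIT; vc=[10]
#7 0x55→b10/s0 VC-HIT; vc=[14]
#8 0x56→b10/s0 L1-HIT; vc=[14]
#9 0x57→b10/s0 L1-HIT; vc=[14]
#10 0x76→b14/s0 VC-HIT; vc=[10]
#11 0x50→b10/s0 VC-HIT; vc=[14]
#12 0x74→b14/s0 VC-HIT; vc=[10]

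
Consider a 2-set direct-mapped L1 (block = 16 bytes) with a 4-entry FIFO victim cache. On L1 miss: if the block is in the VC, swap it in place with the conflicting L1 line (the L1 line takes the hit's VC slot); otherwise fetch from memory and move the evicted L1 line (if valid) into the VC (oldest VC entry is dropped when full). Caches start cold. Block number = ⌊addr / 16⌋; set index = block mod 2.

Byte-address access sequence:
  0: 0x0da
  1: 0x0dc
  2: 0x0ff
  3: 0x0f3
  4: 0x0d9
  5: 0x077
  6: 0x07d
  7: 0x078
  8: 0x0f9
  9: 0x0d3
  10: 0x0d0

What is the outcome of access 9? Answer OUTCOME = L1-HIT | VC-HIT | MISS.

OUTCOME = VC-HIT

  [0] addr=0xda blk=13 s=1: MISS | VC []
  [1] addr=0xdc blk=13 s=1: L1-HIT | VC []
  [2] addr=0xff blk=15 s=1: MISS | VC [13]
  [3] addr=0xf3 blk=15 s=1: L1-HIT | VC [13]
  [4] addr=0xd9 blk=13 s=1: VC-HIT | VC [15]
  [5] addr=0x77 blk=7 s=1: MISS | VC [15, 13]
  [6] addr=0x7d blk=7 s=1: L1-HIT | VC [15, 13]
  [7] addr=0x78 blk=7 s=1: L1-HIT | VC [15, 13]
  [8] addr=0xf9 blk=15 s=1: VC-HIT | VC [7, 13]
  [9] addr=0xd3 blk=13 s=1: VC-HIT | VC [7, 15]
  [10] addr=0xd0 blk=13 s=1: L1-HIT | VC [7, 15]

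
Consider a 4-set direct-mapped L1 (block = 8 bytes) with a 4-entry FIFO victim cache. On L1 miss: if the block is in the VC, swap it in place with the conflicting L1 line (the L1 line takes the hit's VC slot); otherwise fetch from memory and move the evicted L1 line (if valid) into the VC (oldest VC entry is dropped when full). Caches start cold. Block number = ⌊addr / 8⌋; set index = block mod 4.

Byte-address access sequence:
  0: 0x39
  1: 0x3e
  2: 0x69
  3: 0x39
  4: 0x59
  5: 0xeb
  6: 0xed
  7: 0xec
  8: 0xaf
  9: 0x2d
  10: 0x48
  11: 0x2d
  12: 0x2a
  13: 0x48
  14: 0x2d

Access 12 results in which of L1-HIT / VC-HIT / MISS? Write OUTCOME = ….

#0 0x39→b7/s3 MISS; vc=[]
#1 0x3e→b7/s3 L1-HIT; vc=[]
#2 0x69→b13/s1 MISS; vc=[]
#3 0x39→b7/s3 L1-HIT; vc=[]
#4 0x59→b11/s3 MISS; vc=[7]
#5 0xeb→b29/s1 MISS; vc=[7,13]
#6 0xed→b29/s1 L1-HIT; vc=[7,13]
#7 0xec→b29/s1 L1-HIT; vc=[7,13]
#8 0xaf→b21/s1 MISS; vc=[7,13,29]
#9 0x2d→b5/s1 MISS; vc=[7,13,29,21]
#10 0x48→b9/s1 MISS; vc=[13,29,21,5]
#11 0x2d→b5/s1 VC-HIT; vc=[13,29,21,9]
#12 0x2a→b5/s1 L1-HIT; vc=[13,29,21,9]
#13 0x48→b9/s1 VC-HIT; vc=[13,29,21,5]
#14 0x2d→b5/s1 VC-HIT; vc=[13,29,21,9]

OUTCOME = L1-HIT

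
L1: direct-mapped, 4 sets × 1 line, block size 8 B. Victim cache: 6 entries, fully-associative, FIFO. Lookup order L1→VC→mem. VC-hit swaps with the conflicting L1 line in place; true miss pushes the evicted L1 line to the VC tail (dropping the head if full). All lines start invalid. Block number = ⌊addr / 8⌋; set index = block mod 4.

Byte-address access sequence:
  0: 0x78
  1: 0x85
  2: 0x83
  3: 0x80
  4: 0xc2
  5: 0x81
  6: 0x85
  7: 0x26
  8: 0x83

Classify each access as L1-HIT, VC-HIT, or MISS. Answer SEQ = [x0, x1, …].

SEQ = [MISS, MISS, L1-HIT, L1-HIT, MISS, VC-HIT, L1-HIT, MISS, VC-HIT]

  [0] addr=0x78 blk=15 s=3: MISS | VC []
  [1] addr=0x85 blk=16 s=0: MISS | VC []
  [2] addr=0x83 blk=16 s=0: L1-HIT | VC []
  [3] addr=0x80 blk=16 s=0: L1-HIT | VC []
  [4] addr=0xc2 blk=24 s=0: MISS | VC [16]
  [5] addr=0x81 blk=16 s=0: VC-HIT | VC [24]
  [6] addr=0x85 blk=16 s=0: L1-HIT | VC [24]
  [7] addr=0x26 blk=4 s=0: MISS | VC [24, 16]
  [8] addr=0x83 blk=16 s=0: VC-HIT | VC [24, 4]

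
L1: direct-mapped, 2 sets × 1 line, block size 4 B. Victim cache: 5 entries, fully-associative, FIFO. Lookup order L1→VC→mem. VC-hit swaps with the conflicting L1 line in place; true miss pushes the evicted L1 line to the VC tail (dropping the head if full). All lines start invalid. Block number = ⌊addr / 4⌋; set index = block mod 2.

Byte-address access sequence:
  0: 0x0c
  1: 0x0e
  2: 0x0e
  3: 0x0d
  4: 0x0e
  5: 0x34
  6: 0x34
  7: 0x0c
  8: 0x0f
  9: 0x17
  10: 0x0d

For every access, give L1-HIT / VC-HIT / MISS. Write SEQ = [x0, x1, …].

  [0] addr=0xc blk=3 s=1: MISS | VC []
  [1] addr=0xe blk=3 s=1: L1-HIT | VC []
  [2] addr=0xe blk=3 s=1: L1-HIT | VC []
  [3] addr=0xd blk=3 s=1: L1-HIT | VC []
  [4] addr=0xe blk=3 s=1: L1-HIT | VC []
  [5] addr=0x34 blk=13 s=1: MISS | VC [3]
  [6] addr=0x34 blk=13 s=1: L1-HIT | VC [3]
  [7] addr=0xc blk=3 s=1: VC-HIT | VC [13]
  [8] addr=0xf blk=3 s=1: L1-HIT | VC [13]
  [9] addr=0x17 blk=5 s=1: MISS | VC [13, 3]
  [10] addr=0xd blk=3 s=1: VC-HIT | VC [13, 5]

SEQ = [MISS, L1-HIT, L1-HIT, L1-HIT, L1-HIT, MISS, L1-HIT, VC-HIT, L1-HIT, MISS, VC-HIT]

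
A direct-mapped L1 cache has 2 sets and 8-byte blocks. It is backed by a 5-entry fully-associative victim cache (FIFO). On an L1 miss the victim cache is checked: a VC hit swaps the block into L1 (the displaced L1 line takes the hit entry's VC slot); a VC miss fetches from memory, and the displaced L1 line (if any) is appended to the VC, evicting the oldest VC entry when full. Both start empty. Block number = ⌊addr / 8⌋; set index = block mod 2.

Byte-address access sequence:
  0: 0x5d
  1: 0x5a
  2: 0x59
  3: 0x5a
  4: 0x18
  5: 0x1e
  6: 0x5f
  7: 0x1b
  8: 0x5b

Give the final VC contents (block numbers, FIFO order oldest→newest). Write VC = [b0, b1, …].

0: 0x5d (blk 11, set 1) → MISS  vc=[]
1: 0x5a (blk 11, set 1) → L1-HIT  vc=[]
2: 0x59 (blk 11, set 1) → L1-HIT  vc=[]
3: 0x5a (blk 11, set 1) → L1-HIT  vc=[]
4: 0x18 (blk 3, set 1) → MISS  vc=[11]
5: 0x1e (blk 3, set 1) → L1-HIT  vc=[11]
6: 0x5f (blk 11, set 1) → VC-HIT  vc=[3]
7: 0x1b (blk 3, set 1) → VC-HIT  vc=[11]
8: 0x5b (blk 11, set 1) → VC-HIT  vc=[3]

VC = [3]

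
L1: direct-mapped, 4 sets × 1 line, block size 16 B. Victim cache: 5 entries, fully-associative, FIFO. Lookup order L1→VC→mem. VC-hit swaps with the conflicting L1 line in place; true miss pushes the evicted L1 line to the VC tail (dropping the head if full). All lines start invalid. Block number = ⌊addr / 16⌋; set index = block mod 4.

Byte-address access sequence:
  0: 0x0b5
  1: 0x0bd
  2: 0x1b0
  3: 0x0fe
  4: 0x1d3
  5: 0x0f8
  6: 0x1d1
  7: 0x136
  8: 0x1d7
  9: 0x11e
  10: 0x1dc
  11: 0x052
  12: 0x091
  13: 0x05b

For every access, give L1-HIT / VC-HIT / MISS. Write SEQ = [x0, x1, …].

#0 0xb5→b11/s3 MISS; vc=[]
#1 0xbd→b11/s3 L1-HIT; vc=[]
#2 0x1b0→b27/s3 MISS; vc=[11]
#3 0xfe→b15/s3 MISS; vc=[11,27]
#4 0x1d3→b29/s1 MISS; vc=[11,27]
#5 0xf8→b15/s3 L1-HIT; vc=[11,27]
#6 0x1d1→b29/s1 L1-HIT; vc=[11,27]
#7 0x136→b19/s3 MISS; vc=[11,27,15]
#8 0x1d7→b29/s1 L1-HIT; vc=[11,27,15]
#9 0x11e→b17/s1 MISS; vc=[11,27,15,29]
#10 0x1dc→b29/s1 VC-HIT; vc=[11,27,15,17]
#11 0x52→b5/s1 MISS; vc=[11,27,15,17,29]
#12 0x91→b9/s1 MISS; vc=[27,15,17,29,5]
#13 0x5b→b5/s1 VC-HIT; vc=[27,15,17,29,9]

SEQ = [MISS, L1-HIT, MISS, MISS, MISS, L1-HIT, L1-HIT, MISS, L1-HIT, MISS, VC-HIT, MISS, MISS, VC-HIT]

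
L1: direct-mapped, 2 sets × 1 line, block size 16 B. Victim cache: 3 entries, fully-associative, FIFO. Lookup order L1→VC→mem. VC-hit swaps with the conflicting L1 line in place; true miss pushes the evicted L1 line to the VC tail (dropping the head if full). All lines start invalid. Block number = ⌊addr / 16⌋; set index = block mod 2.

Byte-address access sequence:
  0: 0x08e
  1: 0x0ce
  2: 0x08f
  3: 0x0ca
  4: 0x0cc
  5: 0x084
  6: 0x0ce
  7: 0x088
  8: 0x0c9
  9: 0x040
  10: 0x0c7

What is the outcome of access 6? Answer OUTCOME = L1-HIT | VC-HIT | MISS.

0: 0x8e (blk 8, set 0) → MISS  vc=[]
1: 0xce (blk 12, set 0) → MISS  vc=[8]
2: 0x8f (blk 8, set 0) → VC-HIT  vc=[12]
3: 0xca (blk 12, set 0) → VC-HIT  vc=[8]
4: 0xcc (blk 12, set 0) → L1-HIT  vc=[8]
5: 0x84 (blk 8, set 0) → VC-HIT  vc=[12]
6: 0xce (blk 12, set 0) → VC-HIT  vc=[8]
7: 0x88 (blk 8, set 0) → VC-HIT  vc=[12]
8: 0xc9 (blk 12, set 0) → VC-HIT  vc=[8]
9: 0x40 (blk 4, set 0) → MISS  vc=[8, 12]
10: 0xc7 (blk 12, set 0) → VC-HIT  vc=[8, 4]

OUTCOME = VC-HIT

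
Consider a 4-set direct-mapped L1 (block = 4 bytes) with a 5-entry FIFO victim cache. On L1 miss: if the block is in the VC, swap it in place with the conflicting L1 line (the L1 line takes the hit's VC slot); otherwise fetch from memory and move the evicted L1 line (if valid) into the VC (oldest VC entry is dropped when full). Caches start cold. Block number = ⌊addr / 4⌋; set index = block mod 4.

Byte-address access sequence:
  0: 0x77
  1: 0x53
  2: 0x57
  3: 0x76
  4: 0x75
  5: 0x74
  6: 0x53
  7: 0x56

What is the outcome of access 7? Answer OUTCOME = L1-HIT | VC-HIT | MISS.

  [0] addr=0x77 blk=29 s=1: MISS | VC []
  [1] addr=0x53 blk=20 s=0: MISS | VC []
  [2] addr=0x57 blk=21 s=1: MISS | VC [29]
  [3] addr=0x76 blk=29 s=1: VC-HIT | VC [21]
  [4] addr=0x75 blk=29 s=1: L1-HIT | VC [21]
  [5] addr=0x74 blk=29 s=1: L1-HIT | VC [21]
  [6] addr=0x53 blk=20 s=0: L1-HIT | VC [21]
  [7] addr=0x56 blk=21 s=1: VC-HIT | VC [29]

OUTCOME = VC-HIT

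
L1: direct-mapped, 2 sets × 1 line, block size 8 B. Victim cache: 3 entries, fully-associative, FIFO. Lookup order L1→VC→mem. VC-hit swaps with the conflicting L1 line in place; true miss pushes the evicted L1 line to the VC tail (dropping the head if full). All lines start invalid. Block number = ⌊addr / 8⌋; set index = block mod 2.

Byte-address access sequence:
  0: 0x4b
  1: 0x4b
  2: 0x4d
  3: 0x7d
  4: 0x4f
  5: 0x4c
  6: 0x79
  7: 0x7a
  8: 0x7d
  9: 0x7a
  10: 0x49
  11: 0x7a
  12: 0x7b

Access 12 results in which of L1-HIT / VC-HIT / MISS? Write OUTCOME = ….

0: 0x4b (blk 9, set 1) → MISS  vc=[]
1: 0x4b (blk 9, set 1) → L1-HIT  vc=[]
2: 0x4d (blk 9, set 1) → L1-HIT  vc=[]
3: 0x7d (blk 15, set 1) → MISS  vc=[9]
4: 0x4f (blk 9, set 1) → VC-HIT  vc=[15]
5: 0x4c (blk 9, set 1) → L1-HIT  vc=[15]
6: 0x79 (blk 15, set 1) → VC-HIT  vc=[9]
7: 0x7a (blk 15, set 1) → L1-HIT  vc=[9]
8: 0x7d (blk 15, set 1) → L1-HIT  vc=[9]
9: 0x7a (blk 15, set 1) → L1-HIT  vc=[9]
10: 0x49 (blk 9, set 1) → VC-HIT  vc=[15]
11: 0x7a (blk 15, set 1) → VC-HIT  vc=[9]
12: 0x7b (blk 15, set 1) → L1-HIT  vc=[9]

OUTCOME = L1-HIT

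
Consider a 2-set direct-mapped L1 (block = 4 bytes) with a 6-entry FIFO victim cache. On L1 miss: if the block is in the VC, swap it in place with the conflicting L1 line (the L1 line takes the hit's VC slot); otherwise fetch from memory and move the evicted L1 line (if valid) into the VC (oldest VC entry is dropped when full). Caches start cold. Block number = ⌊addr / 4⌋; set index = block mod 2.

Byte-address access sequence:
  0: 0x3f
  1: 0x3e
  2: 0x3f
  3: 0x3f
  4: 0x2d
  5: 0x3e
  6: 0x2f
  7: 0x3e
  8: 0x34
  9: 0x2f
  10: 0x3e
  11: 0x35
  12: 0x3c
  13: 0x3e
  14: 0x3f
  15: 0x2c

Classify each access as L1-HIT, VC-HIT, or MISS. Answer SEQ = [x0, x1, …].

SEQ = [MISS, L1-HIT, L1-HIT, L1-HIT, MISS, VC-HIT, VC-HIT, VC-HIT, MISS, VC-HIT, VC-HIT, VC-HIT, VC-HIT, L1-HIT, L1-HIT, VC-HIT]

0: 0x3f (blk 15, set 1) → MISS  vc=[]
1: 0x3e (blk 15, set 1) → L1-HIT  vc=[]
2: 0x3f (blk 15, set 1) → L1-HIT  vc=[]
3: 0x3f (blk 15, set 1) → L1-HIT  vc=[]
4: 0x2d (blk 11, set 1) → MISS  vc=[15]
5: 0x3e (blk 15, set 1) → VC-HIT  vc=[11]
6: 0x2f (blk 11, set 1) → VC-HIT  vc=[15]
7: 0x3e (blk 15, set 1) → VC-HIT  vc=[11]
8: 0x34 (blk 13, set 1) → MISS  vc=[11, 15]
9: 0x2f (blk 11, set 1) → VC-HIT  vc=[13, 15]
10: 0x3e (blk 15, set 1) → VC-HIT  vc=[13, 11]
11: 0x35 (blk 13, set 1) → VC-HIT  vc=[15, 11]
12: 0x3c (blk 15, set 1) → VC-HIT  vc=[13, 11]
13: 0x3e (blk 15, set 1) → L1-HIT  vc=[13, 11]
14: 0x3f (blk 15, set 1) → L1-HIT  vc=[13, 11]
15: 0x2c (blk 11, set 1) → VC-HIT  vc=[13, 15]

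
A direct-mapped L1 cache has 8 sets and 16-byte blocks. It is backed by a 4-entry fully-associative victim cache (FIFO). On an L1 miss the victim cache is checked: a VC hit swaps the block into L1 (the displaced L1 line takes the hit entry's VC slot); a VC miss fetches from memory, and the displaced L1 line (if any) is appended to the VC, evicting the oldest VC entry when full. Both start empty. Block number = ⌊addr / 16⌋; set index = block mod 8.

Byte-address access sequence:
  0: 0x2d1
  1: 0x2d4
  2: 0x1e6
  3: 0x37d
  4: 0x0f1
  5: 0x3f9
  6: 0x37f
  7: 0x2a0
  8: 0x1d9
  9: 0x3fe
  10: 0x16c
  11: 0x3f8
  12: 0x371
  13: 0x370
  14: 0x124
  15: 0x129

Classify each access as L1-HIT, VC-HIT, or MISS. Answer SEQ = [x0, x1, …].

  [0] addr=0x2d1 blk=45 s=5: MISS | VC []
  [1] addr=0x2d4 blk=45 s=5: L1-HIT | VC []
  [2] addr=0x1e6 blk=30 s=6: MISS | VC []
  [3] addr=0x37d blk=55 s=7: MISS | VC []
  [4] addr=0xf1 blk=15 s=7: MISS | VC [55]
  [5] addr=0x3f9 blk=63 s=7: MISS | VC [55, 15]
  [6] addr=0x37f blk=55 s=7: VC-HIT | VC [63, 15]
  [7] addr=0x2a0 blk=42 s=2: MISS | VC [63, 15]
  [8] addr=0x1d9 blk=29 s=5: MISS | VC [63, 15, 45]
  [9] addr=0x3fe blk=63 s=7: VC-HIT | VC [55, 15, 45]
  [10] addr=0x16c blk=22 s=6: MISS | VC [55, 15, 45, 30]
  [11] addr=0x3f8 blk=63 s=7: L1-HIT | VC [55, 15, 45, 30]
  [12] addr=0x371 blk=55 s=7: VC-HIT | VC [63, 15, 45, 30]
  [13] addr=0x370 blk=55 s=7: L1-HIT | VC [63, 15, 45, 30]
  [14] addr=0x124 blk=18 s=2: MISS | VC [15, 45, 30, 42]
  [15] addr=0x129 blk=18 s=2: L1-HIT | VC [15, 45, 30, 42]

SEQ = [MISS, L1-HIT, MISS, MISS, MISS, MISS, VC-HIT, MISS, MISS, VC-HIT, MISS, L1-HIT, VC-HIT, L1-HIT, MISS, L1-HIT]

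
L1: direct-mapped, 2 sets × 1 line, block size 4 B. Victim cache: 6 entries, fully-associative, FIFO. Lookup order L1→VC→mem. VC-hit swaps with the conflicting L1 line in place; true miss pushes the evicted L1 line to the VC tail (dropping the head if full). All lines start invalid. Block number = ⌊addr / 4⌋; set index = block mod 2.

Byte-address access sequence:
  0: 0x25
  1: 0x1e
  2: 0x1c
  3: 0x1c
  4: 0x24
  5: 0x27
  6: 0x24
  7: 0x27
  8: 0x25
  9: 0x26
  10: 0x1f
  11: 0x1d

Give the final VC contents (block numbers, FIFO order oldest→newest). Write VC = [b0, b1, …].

VC = [9]

#0 0x25→b9/s1 MISS; vc=[]
#1 0x1e→b7/s1 MISS; vc=[9]
#2 0x1c→b7/s1 L1-HIT; vc=[9]
#3 0x1c→b7/s1 L1-HIT; vc=[9]
#4 0x24→b9/s1 VC-HIT; vc=[7]
#5 0x27→b9/s1 L1-HIT; vc=[7]
#6 0x24→b9/s1 L1-HIT; vc=[7]
#7 0x27→b9/s1 L1-HIT; vc=[7]
#8 0x25→b9/s1 L1-HIT; vc=[7]
#9 0x26→b9/s1 L1-HIT; vc=[7]
#10 0x1f→b7/s1 VC-HIT; vc=[9]
#11 0x1d→b7/s1 L1-HIT; vc=[9]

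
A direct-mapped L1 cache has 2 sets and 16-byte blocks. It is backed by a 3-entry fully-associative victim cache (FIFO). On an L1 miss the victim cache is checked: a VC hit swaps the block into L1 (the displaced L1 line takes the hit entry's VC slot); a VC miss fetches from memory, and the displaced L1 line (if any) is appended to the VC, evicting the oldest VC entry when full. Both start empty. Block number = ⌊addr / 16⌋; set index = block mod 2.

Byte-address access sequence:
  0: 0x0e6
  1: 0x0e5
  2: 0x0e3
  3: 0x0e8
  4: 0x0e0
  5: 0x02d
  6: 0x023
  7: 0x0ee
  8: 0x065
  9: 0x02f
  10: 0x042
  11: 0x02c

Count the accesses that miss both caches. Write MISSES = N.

0: 0xe6 (blk 14, set 0) → MISS  vc=[]
1: 0xe5 (blk 14, set 0) → L1-HIT  vc=[]
2: 0xe3 (blk 14, set 0) → L1-HIT  vc=[]
3: 0xe8 (blk 14, set 0) → L1-HIT  vc=[]
4: 0xe0 (blk 14, set 0) → L1-HIT  vc=[]
5: 0x2d (blk 2, set 0) → MISS  vc=[14]
6: 0x23 (blk 2, set 0) → L1-HIT  vc=[14]
7: 0xee (blk 14, set 0) → VC-HIT  vc=[2]
8: 0x65 (blk 6, set 0) → MISS  vc=[2, 14]
9: 0x2f (blk 2, set 0) → VC-HIT  vc=[6, 14]
10: 0x42 (blk 4, set 0) → MISS  vc=[6, 14, 2]
11: 0x2c (blk 2, set 0) → VC-HIT  vc=[6, 14, 4]

MISSES = 4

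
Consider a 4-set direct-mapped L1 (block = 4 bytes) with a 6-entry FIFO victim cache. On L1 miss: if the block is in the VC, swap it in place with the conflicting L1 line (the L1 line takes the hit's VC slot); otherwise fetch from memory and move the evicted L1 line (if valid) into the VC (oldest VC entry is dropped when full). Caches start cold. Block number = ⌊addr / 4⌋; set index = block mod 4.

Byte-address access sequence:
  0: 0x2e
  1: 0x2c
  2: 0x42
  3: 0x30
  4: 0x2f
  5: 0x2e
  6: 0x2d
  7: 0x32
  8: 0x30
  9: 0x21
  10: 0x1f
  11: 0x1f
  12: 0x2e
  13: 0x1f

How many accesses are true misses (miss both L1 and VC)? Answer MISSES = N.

MISSES = 5

#0 0x2e→b11/s3 MISS; vc=[]
#1 0x2c→b11/s3 L1-HIT; vc=[]
#2 0x42→b16/s0 MISS; vc=[]
#3 0x30→b12/s0 MISS; vc=[16]
#4 0x2f→b11/s3 L1-HIT; vc=[16]
#5 0x2e→b11/s3 L1-HIT; vc=[16]
#6 0x2d→b11/s3 L1-HIT; vc=[16]
#7 0x32→b12/s0 L1-HIT; vc=[16]
#8 0x30→b12/s0 L1-HIT; vc=[16]
#9 0x21→b8/s0 MISS; vc=[16,12]
#10 0x1f→b7/s3 MISS; vc=[16,12,11]
#11 0x1f→b7/s3 L1-HIT; vc=[16,12,11]
#12 0x2e→b11/s3 VC-HIT; vc=[16,12,7]
#13 0x1f→b7/s3 VC-HIT; vc=[16,12,11]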